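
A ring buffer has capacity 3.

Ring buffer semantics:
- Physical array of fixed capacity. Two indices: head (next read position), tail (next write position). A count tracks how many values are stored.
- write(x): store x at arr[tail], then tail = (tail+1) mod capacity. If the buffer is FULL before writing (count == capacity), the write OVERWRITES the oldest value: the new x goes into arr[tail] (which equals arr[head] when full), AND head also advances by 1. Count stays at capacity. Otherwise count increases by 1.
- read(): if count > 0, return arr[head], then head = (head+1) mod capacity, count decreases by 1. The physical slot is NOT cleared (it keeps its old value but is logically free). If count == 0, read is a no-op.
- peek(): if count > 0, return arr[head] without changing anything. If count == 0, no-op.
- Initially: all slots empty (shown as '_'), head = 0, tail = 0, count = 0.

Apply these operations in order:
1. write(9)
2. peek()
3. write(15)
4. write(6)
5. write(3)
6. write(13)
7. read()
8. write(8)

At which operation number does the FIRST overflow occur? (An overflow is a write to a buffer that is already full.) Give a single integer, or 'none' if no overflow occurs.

After op 1 (write(9)): arr=[9 _ _] head=0 tail=1 count=1
After op 2 (peek()): arr=[9 _ _] head=0 tail=1 count=1
After op 3 (write(15)): arr=[9 15 _] head=0 tail=2 count=2
After op 4 (write(6)): arr=[9 15 6] head=0 tail=0 count=3
After op 5 (write(3)): arr=[3 15 6] head=1 tail=1 count=3
After op 6 (write(13)): arr=[3 13 6] head=2 tail=2 count=3
After op 7 (read()): arr=[3 13 6] head=0 tail=2 count=2
After op 8 (write(8)): arr=[3 13 8] head=0 tail=0 count=3

Answer: 5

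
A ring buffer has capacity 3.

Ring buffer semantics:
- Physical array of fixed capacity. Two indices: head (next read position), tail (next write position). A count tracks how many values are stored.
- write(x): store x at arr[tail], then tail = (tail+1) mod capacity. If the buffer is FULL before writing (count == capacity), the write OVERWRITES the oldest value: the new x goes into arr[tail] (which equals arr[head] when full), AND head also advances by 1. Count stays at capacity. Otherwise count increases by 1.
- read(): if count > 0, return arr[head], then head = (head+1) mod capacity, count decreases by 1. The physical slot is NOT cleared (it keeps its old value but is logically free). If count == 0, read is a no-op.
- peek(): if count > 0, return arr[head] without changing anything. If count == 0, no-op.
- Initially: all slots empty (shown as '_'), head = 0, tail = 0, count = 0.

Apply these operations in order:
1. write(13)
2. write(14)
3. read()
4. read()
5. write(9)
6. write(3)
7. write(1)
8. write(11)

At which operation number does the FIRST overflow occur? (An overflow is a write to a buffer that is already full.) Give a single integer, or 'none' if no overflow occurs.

Answer: 8

Derivation:
After op 1 (write(13)): arr=[13 _ _] head=0 tail=1 count=1
After op 2 (write(14)): arr=[13 14 _] head=0 tail=2 count=2
After op 3 (read()): arr=[13 14 _] head=1 tail=2 count=1
After op 4 (read()): arr=[13 14 _] head=2 tail=2 count=0
After op 5 (write(9)): arr=[13 14 9] head=2 tail=0 count=1
After op 6 (write(3)): arr=[3 14 9] head=2 tail=1 count=2
After op 7 (write(1)): arr=[3 1 9] head=2 tail=2 count=3
After op 8 (write(11)): arr=[3 1 11] head=0 tail=0 count=3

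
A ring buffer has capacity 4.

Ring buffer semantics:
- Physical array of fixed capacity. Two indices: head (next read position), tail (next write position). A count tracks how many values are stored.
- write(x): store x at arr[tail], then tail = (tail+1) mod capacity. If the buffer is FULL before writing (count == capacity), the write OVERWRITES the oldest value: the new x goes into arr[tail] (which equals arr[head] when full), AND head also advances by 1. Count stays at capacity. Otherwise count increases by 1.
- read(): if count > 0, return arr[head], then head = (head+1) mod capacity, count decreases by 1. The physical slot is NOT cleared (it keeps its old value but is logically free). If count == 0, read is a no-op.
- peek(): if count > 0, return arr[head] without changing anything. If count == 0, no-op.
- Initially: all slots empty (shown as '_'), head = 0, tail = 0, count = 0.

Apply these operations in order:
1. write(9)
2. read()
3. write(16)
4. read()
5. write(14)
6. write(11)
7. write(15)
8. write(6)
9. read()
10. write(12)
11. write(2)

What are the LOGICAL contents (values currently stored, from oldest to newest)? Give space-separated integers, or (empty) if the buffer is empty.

Answer: 15 6 12 2

Derivation:
After op 1 (write(9)): arr=[9 _ _ _] head=0 tail=1 count=1
After op 2 (read()): arr=[9 _ _ _] head=1 tail=1 count=0
After op 3 (write(16)): arr=[9 16 _ _] head=1 tail=2 count=1
After op 4 (read()): arr=[9 16 _ _] head=2 tail=2 count=0
After op 5 (write(14)): arr=[9 16 14 _] head=2 tail=3 count=1
After op 6 (write(11)): arr=[9 16 14 11] head=2 tail=0 count=2
After op 7 (write(15)): arr=[15 16 14 11] head=2 tail=1 count=3
After op 8 (write(6)): arr=[15 6 14 11] head=2 tail=2 count=4
After op 9 (read()): arr=[15 6 14 11] head=3 tail=2 count=3
After op 10 (write(12)): arr=[15 6 12 11] head=3 tail=3 count=4
After op 11 (write(2)): arr=[15 6 12 2] head=0 tail=0 count=4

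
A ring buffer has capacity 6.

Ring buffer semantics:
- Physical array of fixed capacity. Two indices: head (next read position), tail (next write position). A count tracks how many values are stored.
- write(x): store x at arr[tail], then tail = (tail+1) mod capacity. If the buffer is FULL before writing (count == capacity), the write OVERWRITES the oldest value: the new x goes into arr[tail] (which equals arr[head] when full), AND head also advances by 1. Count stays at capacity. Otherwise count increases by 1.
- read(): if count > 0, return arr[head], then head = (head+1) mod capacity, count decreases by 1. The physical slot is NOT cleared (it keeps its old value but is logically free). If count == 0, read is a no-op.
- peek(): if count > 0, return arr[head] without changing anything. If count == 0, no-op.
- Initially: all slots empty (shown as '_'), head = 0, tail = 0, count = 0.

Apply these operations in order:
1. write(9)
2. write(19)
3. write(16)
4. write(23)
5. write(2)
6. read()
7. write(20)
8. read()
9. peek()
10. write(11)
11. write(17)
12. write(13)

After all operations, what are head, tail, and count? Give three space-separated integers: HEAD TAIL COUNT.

Answer: 3 3 6

Derivation:
After op 1 (write(9)): arr=[9 _ _ _ _ _] head=0 tail=1 count=1
After op 2 (write(19)): arr=[9 19 _ _ _ _] head=0 tail=2 count=2
After op 3 (write(16)): arr=[9 19 16 _ _ _] head=0 tail=3 count=3
After op 4 (write(23)): arr=[9 19 16 23 _ _] head=0 tail=4 count=4
After op 5 (write(2)): arr=[9 19 16 23 2 _] head=0 tail=5 count=5
After op 6 (read()): arr=[9 19 16 23 2 _] head=1 tail=5 count=4
After op 7 (write(20)): arr=[9 19 16 23 2 20] head=1 tail=0 count=5
After op 8 (read()): arr=[9 19 16 23 2 20] head=2 tail=0 count=4
After op 9 (peek()): arr=[9 19 16 23 2 20] head=2 tail=0 count=4
After op 10 (write(11)): arr=[11 19 16 23 2 20] head=2 tail=1 count=5
After op 11 (write(17)): arr=[11 17 16 23 2 20] head=2 tail=2 count=6
After op 12 (write(13)): arr=[11 17 13 23 2 20] head=3 tail=3 count=6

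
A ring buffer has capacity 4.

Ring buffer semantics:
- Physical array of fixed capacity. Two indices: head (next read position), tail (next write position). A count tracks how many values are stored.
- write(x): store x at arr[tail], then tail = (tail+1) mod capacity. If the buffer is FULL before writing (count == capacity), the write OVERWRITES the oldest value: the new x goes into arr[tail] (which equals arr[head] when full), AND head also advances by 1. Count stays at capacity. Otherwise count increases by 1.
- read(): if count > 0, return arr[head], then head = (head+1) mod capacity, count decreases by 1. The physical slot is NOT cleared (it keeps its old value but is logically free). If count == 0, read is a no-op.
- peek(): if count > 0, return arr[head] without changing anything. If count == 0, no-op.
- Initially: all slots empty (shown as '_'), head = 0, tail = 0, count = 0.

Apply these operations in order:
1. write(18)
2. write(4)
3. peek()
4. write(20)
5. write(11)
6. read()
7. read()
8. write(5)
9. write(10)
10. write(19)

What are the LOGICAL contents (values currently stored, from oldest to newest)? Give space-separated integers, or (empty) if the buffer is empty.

After op 1 (write(18)): arr=[18 _ _ _] head=0 tail=1 count=1
After op 2 (write(4)): arr=[18 4 _ _] head=0 tail=2 count=2
After op 3 (peek()): arr=[18 4 _ _] head=0 tail=2 count=2
After op 4 (write(20)): arr=[18 4 20 _] head=0 tail=3 count=3
After op 5 (write(11)): arr=[18 4 20 11] head=0 tail=0 count=4
After op 6 (read()): arr=[18 4 20 11] head=1 tail=0 count=3
After op 7 (read()): arr=[18 4 20 11] head=2 tail=0 count=2
After op 8 (write(5)): arr=[5 4 20 11] head=2 tail=1 count=3
After op 9 (write(10)): arr=[5 10 20 11] head=2 tail=2 count=4
After op 10 (write(19)): arr=[5 10 19 11] head=3 tail=3 count=4

Answer: 11 5 10 19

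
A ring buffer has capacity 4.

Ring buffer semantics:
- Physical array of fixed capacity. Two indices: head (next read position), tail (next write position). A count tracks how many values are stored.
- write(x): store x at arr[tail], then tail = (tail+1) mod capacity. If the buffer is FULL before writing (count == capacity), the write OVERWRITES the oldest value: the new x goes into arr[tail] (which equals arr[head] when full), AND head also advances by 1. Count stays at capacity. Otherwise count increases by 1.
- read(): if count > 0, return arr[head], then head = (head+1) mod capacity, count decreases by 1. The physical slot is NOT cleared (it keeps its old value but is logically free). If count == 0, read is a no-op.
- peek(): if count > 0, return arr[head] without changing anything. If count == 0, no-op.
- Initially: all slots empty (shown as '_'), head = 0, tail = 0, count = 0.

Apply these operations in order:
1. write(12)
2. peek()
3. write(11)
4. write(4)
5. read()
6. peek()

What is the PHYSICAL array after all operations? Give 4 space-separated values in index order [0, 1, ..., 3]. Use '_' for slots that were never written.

Answer: 12 11 4 _

Derivation:
After op 1 (write(12)): arr=[12 _ _ _] head=0 tail=1 count=1
After op 2 (peek()): arr=[12 _ _ _] head=0 tail=1 count=1
After op 3 (write(11)): arr=[12 11 _ _] head=0 tail=2 count=2
After op 4 (write(4)): arr=[12 11 4 _] head=0 tail=3 count=3
After op 5 (read()): arr=[12 11 4 _] head=1 tail=3 count=2
After op 6 (peek()): arr=[12 11 4 _] head=1 tail=3 count=2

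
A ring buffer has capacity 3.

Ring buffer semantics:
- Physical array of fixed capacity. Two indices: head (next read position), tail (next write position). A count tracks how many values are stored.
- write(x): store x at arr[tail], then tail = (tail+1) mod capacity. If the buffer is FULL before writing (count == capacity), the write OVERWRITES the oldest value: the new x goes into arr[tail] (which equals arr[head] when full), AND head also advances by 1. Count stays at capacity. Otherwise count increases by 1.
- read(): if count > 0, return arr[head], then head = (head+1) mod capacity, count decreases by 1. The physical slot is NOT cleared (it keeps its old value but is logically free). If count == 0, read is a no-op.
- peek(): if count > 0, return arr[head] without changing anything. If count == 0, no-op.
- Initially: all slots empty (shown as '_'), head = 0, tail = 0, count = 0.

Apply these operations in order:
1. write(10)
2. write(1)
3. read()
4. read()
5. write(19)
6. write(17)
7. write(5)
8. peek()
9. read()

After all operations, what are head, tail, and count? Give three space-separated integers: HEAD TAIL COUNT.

Answer: 0 2 2

Derivation:
After op 1 (write(10)): arr=[10 _ _] head=0 tail=1 count=1
After op 2 (write(1)): arr=[10 1 _] head=0 tail=2 count=2
After op 3 (read()): arr=[10 1 _] head=1 tail=2 count=1
After op 4 (read()): arr=[10 1 _] head=2 tail=2 count=0
After op 5 (write(19)): arr=[10 1 19] head=2 tail=0 count=1
After op 6 (write(17)): arr=[17 1 19] head=2 tail=1 count=2
After op 7 (write(5)): arr=[17 5 19] head=2 tail=2 count=3
After op 8 (peek()): arr=[17 5 19] head=2 tail=2 count=3
After op 9 (read()): arr=[17 5 19] head=0 tail=2 count=2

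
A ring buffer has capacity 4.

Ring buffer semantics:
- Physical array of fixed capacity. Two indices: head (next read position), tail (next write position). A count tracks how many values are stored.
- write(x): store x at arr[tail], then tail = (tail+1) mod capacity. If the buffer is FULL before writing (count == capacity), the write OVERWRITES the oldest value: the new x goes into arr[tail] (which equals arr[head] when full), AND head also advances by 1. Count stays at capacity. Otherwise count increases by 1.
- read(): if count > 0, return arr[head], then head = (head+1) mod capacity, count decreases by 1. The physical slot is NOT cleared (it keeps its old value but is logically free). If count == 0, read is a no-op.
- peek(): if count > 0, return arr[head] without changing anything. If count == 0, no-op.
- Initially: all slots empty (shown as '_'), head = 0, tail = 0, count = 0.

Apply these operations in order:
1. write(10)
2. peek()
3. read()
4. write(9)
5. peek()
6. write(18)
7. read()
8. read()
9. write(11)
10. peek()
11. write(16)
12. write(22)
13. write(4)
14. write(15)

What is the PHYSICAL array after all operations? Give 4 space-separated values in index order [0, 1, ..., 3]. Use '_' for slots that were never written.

After op 1 (write(10)): arr=[10 _ _ _] head=0 tail=1 count=1
After op 2 (peek()): arr=[10 _ _ _] head=0 tail=1 count=1
After op 3 (read()): arr=[10 _ _ _] head=1 tail=1 count=0
After op 4 (write(9)): arr=[10 9 _ _] head=1 tail=2 count=1
After op 5 (peek()): arr=[10 9 _ _] head=1 tail=2 count=1
After op 6 (write(18)): arr=[10 9 18 _] head=1 tail=3 count=2
After op 7 (read()): arr=[10 9 18 _] head=2 tail=3 count=1
After op 8 (read()): arr=[10 9 18 _] head=3 tail=3 count=0
After op 9 (write(11)): arr=[10 9 18 11] head=3 tail=0 count=1
After op 10 (peek()): arr=[10 9 18 11] head=3 tail=0 count=1
After op 11 (write(16)): arr=[16 9 18 11] head=3 tail=1 count=2
After op 12 (write(22)): arr=[16 22 18 11] head=3 tail=2 count=3
After op 13 (write(4)): arr=[16 22 4 11] head=3 tail=3 count=4
After op 14 (write(15)): arr=[16 22 4 15] head=0 tail=0 count=4

Answer: 16 22 4 15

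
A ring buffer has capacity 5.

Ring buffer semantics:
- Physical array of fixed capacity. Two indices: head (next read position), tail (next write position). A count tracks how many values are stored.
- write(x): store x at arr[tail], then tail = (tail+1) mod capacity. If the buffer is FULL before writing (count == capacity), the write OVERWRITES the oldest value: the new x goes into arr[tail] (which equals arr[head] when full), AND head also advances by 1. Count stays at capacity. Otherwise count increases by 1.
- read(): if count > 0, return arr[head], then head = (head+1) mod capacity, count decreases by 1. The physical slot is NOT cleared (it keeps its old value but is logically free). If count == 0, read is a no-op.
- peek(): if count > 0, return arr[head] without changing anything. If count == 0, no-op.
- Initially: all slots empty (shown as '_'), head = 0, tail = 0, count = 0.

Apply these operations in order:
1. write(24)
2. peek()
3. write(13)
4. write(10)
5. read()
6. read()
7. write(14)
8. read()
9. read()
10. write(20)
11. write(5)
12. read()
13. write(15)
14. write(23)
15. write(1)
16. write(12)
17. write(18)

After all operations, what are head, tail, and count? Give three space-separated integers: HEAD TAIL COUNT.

After op 1 (write(24)): arr=[24 _ _ _ _] head=0 tail=1 count=1
After op 2 (peek()): arr=[24 _ _ _ _] head=0 tail=1 count=1
After op 3 (write(13)): arr=[24 13 _ _ _] head=0 tail=2 count=2
After op 4 (write(10)): arr=[24 13 10 _ _] head=0 tail=3 count=3
After op 5 (read()): arr=[24 13 10 _ _] head=1 tail=3 count=2
After op 6 (read()): arr=[24 13 10 _ _] head=2 tail=3 count=1
After op 7 (write(14)): arr=[24 13 10 14 _] head=2 tail=4 count=2
After op 8 (read()): arr=[24 13 10 14 _] head=3 tail=4 count=1
After op 9 (read()): arr=[24 13 10 14 _] head=4 tail=4 count=0
After op 10 (write(20)): arr=[24 13 10 14 20] head=4 tail=0 count=1
After op 11 (write(5)): arr=[5 13 10 14 20] head=4 tail=1 count=2
After op 12 (read()): arr=[5 13 10 14 20] head=0 tail=1 count=1
After op 13 (write(15)): arr=[5 15 10 14 20] head=0 tail=2 count=2
After op 14 (write(23)): arr=[5 15 23 14 20] head=0 tail=3 count=3
After op 15 (write(1)): arr=[5 15 23 1 20] head=0 tail=4 count=4
After op 16 (write(12)): arr=[5 15 23 1 12] head=0 tail=0 count=5
After op 17 (write(18)): arr=[18 15 23 1 12] head=1 tail=1 count=5

Answer: 1 1 5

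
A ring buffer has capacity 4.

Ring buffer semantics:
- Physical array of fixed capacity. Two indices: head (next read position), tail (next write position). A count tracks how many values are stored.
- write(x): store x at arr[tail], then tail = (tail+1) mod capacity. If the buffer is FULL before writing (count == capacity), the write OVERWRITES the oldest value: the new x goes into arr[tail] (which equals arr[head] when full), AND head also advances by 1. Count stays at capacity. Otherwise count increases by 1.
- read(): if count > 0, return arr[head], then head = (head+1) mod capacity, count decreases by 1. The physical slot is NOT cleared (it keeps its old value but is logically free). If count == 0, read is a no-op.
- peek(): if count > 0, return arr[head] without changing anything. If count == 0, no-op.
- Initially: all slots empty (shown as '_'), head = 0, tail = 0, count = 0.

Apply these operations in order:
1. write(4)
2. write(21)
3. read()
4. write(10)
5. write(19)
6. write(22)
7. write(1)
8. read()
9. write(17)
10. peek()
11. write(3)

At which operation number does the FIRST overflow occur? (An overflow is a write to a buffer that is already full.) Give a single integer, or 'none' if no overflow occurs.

After op 1 (write(4)): arr=[4 _ _ _] head=0 tail=1 count=1
After op 2 (write(21)): arr=[4 21 _ _] head=0 tail=2 count=2
After op 3 (read()): arr=[4 21 _ _] head=1 tail=2 count=1
After op 4 (write(10)): arr=[4 21 10 _] head=1 tail=3 count=2
After op 5 (write(19)): arr=[4 21 10 19] head=1 tail=0 count=3
After op 6 (write(22)): arr=[22 21 10 19] head=1 tail=1 count=4
After op 7 (write(1)): arr=[22 1 10 19] head=2 tail=2 count=4
After op 8 (read()): arr=[22 1 10 19] head=3 tail=2 count=3
After op 9 (write(17)): arr=[22 1 17 19] head=3 tail=3 count=4
After op 10 (peek()): arr=[22 1 17 19] head=3 tail=3 count=4
After op 11 (write(3)): arr=[22 1 17 3] head=0 tail=0 count=4

Answer: 7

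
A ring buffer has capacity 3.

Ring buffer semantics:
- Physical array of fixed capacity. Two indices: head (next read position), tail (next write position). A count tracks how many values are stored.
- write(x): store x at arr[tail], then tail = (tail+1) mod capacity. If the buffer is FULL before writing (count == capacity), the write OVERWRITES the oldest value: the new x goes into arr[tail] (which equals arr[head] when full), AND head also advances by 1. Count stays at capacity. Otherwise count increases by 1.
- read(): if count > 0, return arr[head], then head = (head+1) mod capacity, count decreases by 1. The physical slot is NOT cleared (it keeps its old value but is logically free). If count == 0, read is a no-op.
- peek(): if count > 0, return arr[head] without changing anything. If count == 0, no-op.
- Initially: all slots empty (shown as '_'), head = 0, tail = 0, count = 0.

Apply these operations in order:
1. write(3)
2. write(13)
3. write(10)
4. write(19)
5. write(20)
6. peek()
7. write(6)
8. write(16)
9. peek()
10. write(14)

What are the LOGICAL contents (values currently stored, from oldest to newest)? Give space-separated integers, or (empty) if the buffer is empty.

Answer: 6 16 14

Derivation:
After op 1 (write(3)): arr=[3 _ _] head=0 tail=1 count=1
After op 2 (write(13)): arr=[3 13 _] head=0 tail=2 count=2
After op 3 (write(10)): arr=[3 13 10] head=0 tail=0 count=3
After op 4 (write(19)): arr=[19 13 10] head=1 tail=1 count=3
After op 5 (write(20)): arr=[19 20 10] head=2 tail=2 count=3
After op 6 (peek()): arr=[19 20 10] head=2 tail=2 count=3
After op 7 (write(6)): arr=[19 20 6] head=0 tail=0 count=3
After op 8 (write(16)): arr=[16 20 6] head=1 tail=1 count=3
After op 9 (peek()): arr=[16 20 6] head=1 tail=1 count=3
After op 10 (write(14)): arr=[16 14 6] head=2 tail=2 count=3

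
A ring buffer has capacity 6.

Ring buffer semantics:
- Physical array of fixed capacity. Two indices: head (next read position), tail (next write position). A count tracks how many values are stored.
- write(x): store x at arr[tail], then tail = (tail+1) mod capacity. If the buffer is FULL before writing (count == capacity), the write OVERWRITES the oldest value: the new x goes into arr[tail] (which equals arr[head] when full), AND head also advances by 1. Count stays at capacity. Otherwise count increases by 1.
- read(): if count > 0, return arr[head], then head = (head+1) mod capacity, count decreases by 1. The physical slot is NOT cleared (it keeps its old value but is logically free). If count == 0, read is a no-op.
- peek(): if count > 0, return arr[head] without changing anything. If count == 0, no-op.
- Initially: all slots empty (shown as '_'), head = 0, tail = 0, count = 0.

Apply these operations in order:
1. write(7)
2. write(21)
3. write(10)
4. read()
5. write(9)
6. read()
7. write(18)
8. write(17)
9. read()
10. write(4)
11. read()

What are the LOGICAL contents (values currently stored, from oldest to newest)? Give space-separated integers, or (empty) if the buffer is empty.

Answer: 18 17 4

Derivation:
After op 1 (write(7)): arr=[7 _ _ _ _ _] head=0 tail=1 count=1
After op 2 (write(21)): arr=[7 21 _ _ _ _] head=0 tail=2 count=2
After op 3 (write(10)): arr=[7 21 10 _ _ _] head=0 tail=3 count=3
After op 4 (read()): arr=[7 21 10 _ _ _] head=1 tail=3 count=2
After op 5 (write(9)): arr=[7 21 10 9 _ _] head=1 tail=4 count=3
After op 6 (read()): arr=[7 21 10 9 _ _] head=2 tail=4 count=2
After op 7 (write(18)): arr=[7 21 10 9 18 _] head=2 tail=5 count=3
After op 8 (write(17)): arr=[7 21 10 9 18 17] head=2 tail=0 count=4
After op 9 (read()): arr=[7 21 10 9 18 17] head=3 tail=0 count=3
After op 10 (write(4)): arr=[4 21 10 9 18 17] head=3 tail=1 count=4
After op 11 (read()): arr=[4 21 10 9 18 17] head=4 tail=1 count=3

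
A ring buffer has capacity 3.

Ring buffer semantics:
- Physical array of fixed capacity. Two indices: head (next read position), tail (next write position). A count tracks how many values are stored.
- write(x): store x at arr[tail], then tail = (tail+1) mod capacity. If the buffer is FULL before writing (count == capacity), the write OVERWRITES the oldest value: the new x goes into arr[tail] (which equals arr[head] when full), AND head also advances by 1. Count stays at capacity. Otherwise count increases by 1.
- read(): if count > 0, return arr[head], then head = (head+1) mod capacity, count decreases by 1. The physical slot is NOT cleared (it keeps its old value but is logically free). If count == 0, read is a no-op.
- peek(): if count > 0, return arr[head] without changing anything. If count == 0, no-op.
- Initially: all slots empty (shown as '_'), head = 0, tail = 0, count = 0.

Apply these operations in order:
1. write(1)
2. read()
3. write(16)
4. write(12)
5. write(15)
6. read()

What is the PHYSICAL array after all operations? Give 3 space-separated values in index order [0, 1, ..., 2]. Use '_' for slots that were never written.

Answer: 15 16 12

Derivation:
After op 1 (write(1)): arr=[1 _ _] head=0 tail=1 count=1
After op 2 (read()): arr=[1 _ _] head=1 tail=1 count=0
After op 3 (write(16)): arr=[1 16 _] head=1 tail=2 count=1
After op 4 (write(12)): arr=[1 16 12] head=1 tail=0 count=2
After op 5 (write(15)): arr=[15 16 12] head=1 tail=1 count=3
After op 6 (read()): arr=[15 16 12] head=2 tail=1 count=2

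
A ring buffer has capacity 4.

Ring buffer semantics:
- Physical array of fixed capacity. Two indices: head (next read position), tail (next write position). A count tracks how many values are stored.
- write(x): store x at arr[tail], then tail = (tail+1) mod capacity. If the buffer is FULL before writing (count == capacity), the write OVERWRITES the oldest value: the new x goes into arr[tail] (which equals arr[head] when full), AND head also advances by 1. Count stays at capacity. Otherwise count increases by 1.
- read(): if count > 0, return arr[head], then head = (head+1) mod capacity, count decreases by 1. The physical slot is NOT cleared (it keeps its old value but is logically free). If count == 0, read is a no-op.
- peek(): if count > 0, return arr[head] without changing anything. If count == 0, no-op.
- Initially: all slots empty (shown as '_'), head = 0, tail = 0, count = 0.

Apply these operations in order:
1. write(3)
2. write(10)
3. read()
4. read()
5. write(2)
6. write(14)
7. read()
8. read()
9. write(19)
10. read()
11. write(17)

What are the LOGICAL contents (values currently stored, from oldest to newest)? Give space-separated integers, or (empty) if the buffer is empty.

Answer: 17

Derivation:
After op 1 (write(3)): arr=[3 _ _ _] head=0 tail=1 count=1
After op 2 (write(10)): arr=[3 10 _ _] head=0 tail=2 count=2
After op 3 (read()): arr=[3 10 _ _] head=1 tail=2 count=1
After op 4 (read()): arr=[3 10 _ _] head=2 tail=2 count=0
After op 5 (write(2)): arr=[3 10 2 _] head=2 tail=3 count=1
After op 6 (write(14)): arr=[3 10 2 14] head=2 tail=0 count=2
After op 7 (read()): arr=[3 10 2 14] head=3 tail=0 count=1
After op 8 (read()): arr=[3 10 2 14] head=0 tail=0 count=0
After op 9 (write(19)): arr=[19 10 2 14] head=0 tail=1 count=1
After op 10 (read()): arr=[19 10 2 14] head=1 tail=1 count=0
After op 11 (write(17)): arr=[19 17 2 14] head=1 tail=2 count=1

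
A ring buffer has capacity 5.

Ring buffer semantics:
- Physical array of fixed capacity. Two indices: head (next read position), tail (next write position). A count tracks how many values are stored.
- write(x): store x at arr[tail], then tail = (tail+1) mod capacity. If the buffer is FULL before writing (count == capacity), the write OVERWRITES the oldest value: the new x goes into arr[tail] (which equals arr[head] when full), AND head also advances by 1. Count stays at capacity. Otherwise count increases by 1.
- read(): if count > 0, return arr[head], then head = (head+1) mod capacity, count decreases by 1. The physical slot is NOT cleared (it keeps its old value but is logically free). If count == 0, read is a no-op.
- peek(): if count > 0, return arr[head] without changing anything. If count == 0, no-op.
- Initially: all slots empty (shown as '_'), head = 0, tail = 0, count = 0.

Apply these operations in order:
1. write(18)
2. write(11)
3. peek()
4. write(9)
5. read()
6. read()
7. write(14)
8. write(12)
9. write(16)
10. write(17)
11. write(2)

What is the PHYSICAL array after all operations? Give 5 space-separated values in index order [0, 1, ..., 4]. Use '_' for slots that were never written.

After op 1 (write(18)): arr=[18 _ _ _ _] head=0 tail=1 count=1
After op 2 (write(11)): arr=[18 11 _ _ _] head=0 tail=2 count=2
After op 3 (peek()): arr=[18 11 _ _ _] head=0 tail=2 count=2
After op 4 (write(9)): arr=[18 11 9 _ _] head=0 tail=3 count=3
After op 5 (read()): arr=[18 11 9 _ _] head=1 tail=3 count=2
After op 6 (read()): arr=[18 11 9 _ _] head=2 tail=3 count=1
After op 7 (write(14)): arr=[18 11 9 14 _] head=2 tail=4 count=2
After op 8 (write(12)): arr=[18 11 9 14 12] head=2 tail=0 count=3
After op 9 (write(16)): arr=[16 11 9 14 12] head=2 tail=1 count=4
After op 10 (write(17)): arr=[16 17 9 14 12] head=2 tail=2 count=5
After op 11 (write(2)): arr=[16 17 2 14 12] head=3 tail=3 count=5

Answer: 16 17 2 14 12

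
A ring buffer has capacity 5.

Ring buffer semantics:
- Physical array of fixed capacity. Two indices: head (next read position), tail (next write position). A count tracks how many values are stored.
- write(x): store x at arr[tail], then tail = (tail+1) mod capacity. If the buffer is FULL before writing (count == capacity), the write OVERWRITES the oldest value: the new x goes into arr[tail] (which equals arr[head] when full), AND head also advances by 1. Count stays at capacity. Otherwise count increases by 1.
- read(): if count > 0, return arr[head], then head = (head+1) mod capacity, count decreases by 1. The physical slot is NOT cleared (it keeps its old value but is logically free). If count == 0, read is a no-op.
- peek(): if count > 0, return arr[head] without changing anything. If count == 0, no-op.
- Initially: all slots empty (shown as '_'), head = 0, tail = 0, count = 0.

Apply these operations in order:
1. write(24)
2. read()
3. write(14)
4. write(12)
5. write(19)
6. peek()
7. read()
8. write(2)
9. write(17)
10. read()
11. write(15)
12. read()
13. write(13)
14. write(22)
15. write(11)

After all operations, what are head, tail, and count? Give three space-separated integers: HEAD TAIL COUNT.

After op 1 (write(24)): arr=[24 _ _ _ _] head=0 tail=1 count=1
After op 2 (read()): arr=[24 _ _ _ _] head=1 tail=1 count=0
After op 3 (write(14)): arr=[24 14 _ _ _] head=1 tail=2 count=1
After op 4 (write(12)): arr=[24 14 12 _ _] head=1 tail=3 count=2
After op 5 (write(19)): arr=[24 14 12 19 _] head=1 tail=4 count=3
After op 6 (peek()): arr=[24 14 12 19 _] head=1 tail=4 count=3
After op 7 (read()): arr=[24 14 12 19 _] head=2 tail=4 count=2
After op 8 (write(2)): arr=[24 14 12 19 2] head=2 tail=0 count=3
After op 9 (write(17)): arr=[17 14 12 19 2] head=2 tail=1 count=4
After op 10 (read()): arr=[17 14 12 19 2] head=3 tail=1 count=3
After op 11 (write(15)): arr=[17 15 12 19 2] head=3 tail=2 count=4
After op 12 (read()): arr=[17 15 12 19 2] head=4 tail=2 count=3
After op 13 (write(13)): arr=[17 15 13 19 2] head=4 tail=3 count=4
After op 14 (write(22)): arr=[17 15 13 22 2] head=4 tail=4 count=5
After op 15 (write(11)): arr=[17 15 13 22 11] head=0 tail=0 count=5

Answer: 0 0 5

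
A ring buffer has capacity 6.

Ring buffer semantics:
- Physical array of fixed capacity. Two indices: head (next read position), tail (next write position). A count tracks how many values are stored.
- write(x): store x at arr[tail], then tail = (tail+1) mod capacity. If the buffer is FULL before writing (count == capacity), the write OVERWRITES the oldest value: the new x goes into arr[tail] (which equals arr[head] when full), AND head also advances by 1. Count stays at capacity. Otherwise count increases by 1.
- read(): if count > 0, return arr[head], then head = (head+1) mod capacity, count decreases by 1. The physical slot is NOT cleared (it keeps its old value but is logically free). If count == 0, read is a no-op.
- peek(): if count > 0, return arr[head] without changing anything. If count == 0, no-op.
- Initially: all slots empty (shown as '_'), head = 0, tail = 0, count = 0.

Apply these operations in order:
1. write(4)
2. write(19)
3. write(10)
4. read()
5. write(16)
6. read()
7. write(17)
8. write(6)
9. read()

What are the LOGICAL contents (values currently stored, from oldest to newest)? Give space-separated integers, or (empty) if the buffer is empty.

Answer: 16 17 6

Derivation:
After op 1 (write(4)): arr=[4 _ _ _ _ _] head=0 tail=1 count=1
After op 2 (write(19)): arr=[4 19 _ _ _ _] head=0 tail=2 count=2
After op 3 (write(10)): arr=[4 19 10 _ _ _] head=0 tail=3 count=3
After op 4 (read()): arr=[4 19 10 _ _ _] head=1 tail=3 count=2
After op 5 (write(16)): arr=[4 19 10 16 _ _] head=1 tail=4 count=3
After op 6 (read()): arr=[4 19 10 16 _ _] head=2 tail=4 count=2
After op 7 (write(17)): arr=[4 19 10 16 17 _] head=2 tail=5 count=3
After op 8 (write(6)): arr=[4 19 10 16 17 6] head=2 tail=0 count=4
After op 9 (read()): arr=[4 19 10 16 17 6] head=3 tail=0 count=3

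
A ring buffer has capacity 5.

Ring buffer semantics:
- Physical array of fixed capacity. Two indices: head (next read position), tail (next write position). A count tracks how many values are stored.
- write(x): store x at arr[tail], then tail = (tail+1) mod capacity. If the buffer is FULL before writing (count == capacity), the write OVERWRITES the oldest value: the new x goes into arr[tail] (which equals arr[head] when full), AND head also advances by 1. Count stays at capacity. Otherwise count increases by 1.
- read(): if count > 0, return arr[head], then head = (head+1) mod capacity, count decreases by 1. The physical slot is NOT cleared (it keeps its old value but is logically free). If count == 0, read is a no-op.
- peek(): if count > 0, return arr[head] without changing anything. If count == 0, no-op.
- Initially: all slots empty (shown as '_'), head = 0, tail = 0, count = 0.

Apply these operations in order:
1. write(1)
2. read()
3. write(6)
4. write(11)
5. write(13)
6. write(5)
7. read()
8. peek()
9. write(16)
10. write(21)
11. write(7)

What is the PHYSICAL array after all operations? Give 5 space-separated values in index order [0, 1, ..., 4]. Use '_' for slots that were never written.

After op 1 (write(1)): arr=[1 _ _ _ _] head=0 tail=1 count=1
After op 2 (read()): arr=[1 _ _ _ _] head=1 tail=1 count=0
After op 3 (write(6)): arr=[1 6 _ _ _] head=1 tail=2 count=1
After op 4 (write(11)): arr=[1 6 11 _ _] head=1 tail=3 count=2
After op 5 (write(13)): arr=[1 6 11 13 _] head=1 tail=4 count=3
After op 6 (write(5)): arr=[1 6 11 13 5] head=1 tail=0 count=4
After op 7 (read()): arr=[1 6 11 13 5] head=2 tail=0 count=3
After op 8 (peek()): arr=[1 6 11 13 5] head=2 tail=0 count=3
After op 9 (write(16)): arr=[16 6 11 13 5] head=2 tail=1 count=4
After op 10 (write(21)): arr=[16 21 11 13 5] head=2 tail=2 count=5
After op 11 (write(7)): arr=[16 21 7 13 5] head=3 tail=3 count=5

Answer: 16 21 7 13 5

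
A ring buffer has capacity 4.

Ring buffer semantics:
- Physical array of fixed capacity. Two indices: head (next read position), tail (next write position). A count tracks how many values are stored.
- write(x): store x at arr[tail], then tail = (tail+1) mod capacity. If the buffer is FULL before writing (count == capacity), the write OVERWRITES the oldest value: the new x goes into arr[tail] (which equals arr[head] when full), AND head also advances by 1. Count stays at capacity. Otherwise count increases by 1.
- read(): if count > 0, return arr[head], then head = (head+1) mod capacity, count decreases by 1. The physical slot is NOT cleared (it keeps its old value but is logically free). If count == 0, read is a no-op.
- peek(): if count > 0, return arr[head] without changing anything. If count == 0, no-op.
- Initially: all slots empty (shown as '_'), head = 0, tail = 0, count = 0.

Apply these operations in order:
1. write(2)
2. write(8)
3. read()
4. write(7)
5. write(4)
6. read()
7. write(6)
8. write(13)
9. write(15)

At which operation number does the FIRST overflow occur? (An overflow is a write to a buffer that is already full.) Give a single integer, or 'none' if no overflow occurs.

Answer: 9

Derivation:
After op 1 (write(2)): arr=[2 _ _ _] head=0 tail=1 count=1
After op 2 (write(8)): arr=[2 8 _ _] head=0 tail=2 count=2
After op 3 (read()): arr=[2 8 _ _] head=1 tail=2 count=1
After op 4 (write(7)): arr=[2 8 7 _] head=1 tail=3 count=2
After op 5 (write(4)): arr=[2 8 7 4] head=1 tail=0 count=3
After op 6 (read()): arr=[2 8 7 4] head=2 tail=0 count=2
After op 7 (write(6)): arr=[6 8 7 4] head=2 tail=1 count=3
After op 8 (write(13)): arr=[6 13 7 4] head=2 tail=2 count=4
After op 9 (write(15)): arr=[6 13 15 4] head=3 tail=3 count=4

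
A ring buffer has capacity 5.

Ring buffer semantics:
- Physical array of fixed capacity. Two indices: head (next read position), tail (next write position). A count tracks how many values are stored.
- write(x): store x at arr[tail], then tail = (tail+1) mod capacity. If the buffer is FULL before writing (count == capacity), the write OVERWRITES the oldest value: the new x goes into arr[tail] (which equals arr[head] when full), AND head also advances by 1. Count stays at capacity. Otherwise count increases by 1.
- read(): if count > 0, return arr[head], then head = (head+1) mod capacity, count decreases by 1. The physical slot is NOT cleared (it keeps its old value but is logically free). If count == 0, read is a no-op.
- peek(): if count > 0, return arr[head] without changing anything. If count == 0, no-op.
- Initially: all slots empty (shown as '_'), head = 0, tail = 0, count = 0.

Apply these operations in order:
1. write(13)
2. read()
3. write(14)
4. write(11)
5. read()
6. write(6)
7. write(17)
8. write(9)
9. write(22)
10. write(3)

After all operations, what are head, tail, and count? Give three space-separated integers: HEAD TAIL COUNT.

Answer: 3 3 5

Derivation:
After op 1 (write(13)): arr=[13 _ _ _ _] head=0 tail=1 count=1
After op 2 (read()): arr=[13 _ _ _ _] head=1 tail=1 count=0
After op 3 (write(14)): arr=[13 14 _ _ _] head=1 tail=2 count=1
After op 4 (write(11)): arr=[13 14 11 _ _] head=1 tail=3 count=2
After op 5 (read()): arr=[13 14 11 _ _] head=2 tail=3 count=1
After op 6 (write(6)): arr=[13 14 11 6 _] head=2 tail=4 count=2
After op 7 (write(17)): arr=[13 14 11 6 17] head=2 tail=0 count=3
After op 8 (write(9)): arr=[9 14 11 6 17] head=2 tail=1 count=4
After op 9 (write(22)): arr=[9 22 11 6 17] head=2 tail=2 count=5
After op 10 (write(3)): arr=[9 22 3 6 17] head=3 tail=3 count=5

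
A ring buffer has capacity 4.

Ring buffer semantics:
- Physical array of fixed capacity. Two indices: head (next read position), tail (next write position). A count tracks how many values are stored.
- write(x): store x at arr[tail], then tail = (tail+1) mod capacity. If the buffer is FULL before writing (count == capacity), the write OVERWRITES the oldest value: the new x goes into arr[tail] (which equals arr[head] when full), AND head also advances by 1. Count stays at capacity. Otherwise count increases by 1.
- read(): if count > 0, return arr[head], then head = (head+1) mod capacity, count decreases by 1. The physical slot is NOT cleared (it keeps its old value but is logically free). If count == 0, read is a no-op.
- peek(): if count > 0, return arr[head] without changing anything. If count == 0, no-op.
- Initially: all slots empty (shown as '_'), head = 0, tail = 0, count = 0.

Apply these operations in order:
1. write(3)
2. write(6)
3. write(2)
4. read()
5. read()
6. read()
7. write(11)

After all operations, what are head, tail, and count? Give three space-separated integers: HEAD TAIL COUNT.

Answer: 3 0 1

Derivation:
After op 1 (write(3)): arr=[3 _ _ _] head=0 tail=1 count=1
After op 2 (write(6)): arr=[3 6 _ _] head=0 tail=2 count=2
After op 3 (write(2)): arr=[3 6 2 _] head=0 tail=3 count=3
After op 4 (read()): arr=[3 6 2 _] head=1 tail=3 count=2
After op 5 (read()): arr=[3 6 2 _] head=2 tail=3 count=1
After op 6 (read()): arr=[3 6 2 _] head=3 tail=3 count=0
After op 7 (write(11)): arr=[3 6 2 11] head=3 tail=0 count=1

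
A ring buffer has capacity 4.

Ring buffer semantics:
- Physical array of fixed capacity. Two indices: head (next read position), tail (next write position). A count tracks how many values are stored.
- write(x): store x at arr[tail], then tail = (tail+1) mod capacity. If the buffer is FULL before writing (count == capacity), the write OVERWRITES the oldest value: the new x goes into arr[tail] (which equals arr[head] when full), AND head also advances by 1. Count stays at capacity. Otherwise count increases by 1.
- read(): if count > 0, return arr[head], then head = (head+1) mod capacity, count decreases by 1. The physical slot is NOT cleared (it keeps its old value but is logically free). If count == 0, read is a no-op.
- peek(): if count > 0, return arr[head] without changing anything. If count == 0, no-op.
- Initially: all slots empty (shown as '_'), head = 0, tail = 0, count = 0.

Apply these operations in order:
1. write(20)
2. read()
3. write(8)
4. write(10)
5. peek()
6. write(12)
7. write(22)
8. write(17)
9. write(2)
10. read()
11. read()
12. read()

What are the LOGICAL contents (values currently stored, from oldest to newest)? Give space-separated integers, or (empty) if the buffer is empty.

After op 1 (write(20)): arr=[20 _ _ _] head=0 tail=1 count=1
After op 2 (read()): arr=[20 _ _ _] head=1 tail=1 count=0
After op 3 (write(8)): arr=[20 8 _ _] head=1 tail=2 count=1
After op 4 (write(10)): arr=[20 8 10 _] head=1 tail=3 count=2
After op 5 (peek()): arr=[20 8 10 _] head=1 tail=3 count=2
After op 6 (write(12)): arr=[20 8 10 12] head=1 tail=0 count=3
After op 7 (write(22)): arr=[22 8 10 12] head=1 tail=1 count=4
After op 8 (write(17)): arr=[22 17 10 12] head=2 tail=2 count=4
After op 9 (write(2)): arr=[22 17 2 12] head=3 tail=3 count=4
After op 10 (read()): arr=[22 17 2 12] head=0 tail=3 count=3
After op 11 (read()): arr=[22 17 2 12] head=1 tail=3 count=2
After op 12 (read()): arr=[22 17 2 12] head=2 tail=3 count=1

Answer: 2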